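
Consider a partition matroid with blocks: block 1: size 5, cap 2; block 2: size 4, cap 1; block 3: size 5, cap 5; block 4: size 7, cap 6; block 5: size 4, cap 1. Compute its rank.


Rank of a partition matroid = sum of min(|Si|, ci) for each block.
= min(5,2) + min(4,1) + min(5,5) + min(7,6) + min(4,1)
= 2 + 1 + 5 + 6 + 1
= 15.

15


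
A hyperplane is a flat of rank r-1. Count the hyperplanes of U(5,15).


Hyperplanes of U(5,15) are flats of rank 4.
In a uniform matroid, these are exactly the (4)-element subsets.
Count = (15 choose 4) = 1365.

1365


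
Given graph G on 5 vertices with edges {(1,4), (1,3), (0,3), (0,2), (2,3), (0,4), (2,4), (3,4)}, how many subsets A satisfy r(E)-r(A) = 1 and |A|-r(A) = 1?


R(x,y) = sum over A in 2^E of x^(r(E)-r(A)) * y^(|A|-r(A)).
G has 5 vertices, 8 edges. r(E) = 4.
Enumerate all 2^8 = 256 subsets.
Count subsets with r(E)-r(A)=1 and |A|-r(A)=1: 30.

30


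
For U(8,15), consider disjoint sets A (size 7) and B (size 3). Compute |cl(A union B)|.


|A union B| = 7 + 3 = 10 (disjoint).
In U(8,15), cl(S) = S if |S| < 8, else cl(S) = E.
Since 10 >= 8, cl(A union B) = E.
|cl(A union B)| = 15.

15


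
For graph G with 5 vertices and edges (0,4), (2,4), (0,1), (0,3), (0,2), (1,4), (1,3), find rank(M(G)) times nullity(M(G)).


r(M) = |V| - c = 5 - 1 = 4.
nullity = |E| - r(M) = 7 - 4 = 3.
Product = 4 * 3 = 12.

12


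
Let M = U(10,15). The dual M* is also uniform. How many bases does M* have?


The dual of U(r,n) is U(n-r, n) = U(5,15).
Bases of U(5,15) are all (5)-element subsets.
|B(M*)| = (15 choose 5) = 3003.

3003


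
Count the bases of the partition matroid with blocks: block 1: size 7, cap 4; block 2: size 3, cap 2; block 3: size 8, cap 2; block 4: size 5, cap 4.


A basis picks exactly ci elements from block i.
Number of bases = product of C(|Si|, ci).
= C(7,4) * C(3,2) * C(8,2) * C(5,4)
= 35 * 3 * 28 * 5
= 14700.

14700


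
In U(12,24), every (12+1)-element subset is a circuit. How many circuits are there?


In U(12,24), circuits are the (13)-element subsets.
Any set of 13 elements is dependent, and removing any one element gives
an independent set of size 12, so it is a minimal dependent set.
Number of circuits = C(24,13) = 2496144.

2496144


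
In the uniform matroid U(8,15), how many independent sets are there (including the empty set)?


Independent sets of U(8,15) are all subsets of size <= 8.
Count = (15 choose 0) + (15 choose 1) + (15 choose 2) + (15 choose 3) + (15 choose 4) + (15 choose 5) + (15 choose 6) + (15 choose 7) + (15 choose 8)
     = 1 + 15 + 105 + 455 + 1365 + 3003 + 5005 + 6435 + 6435
     = 22819.

22819


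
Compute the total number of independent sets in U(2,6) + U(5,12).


For a direct sum, |I(M1+M2)| = |I(M1)| * |I(M2)|.
|I(U(2,6))| = sum C(6,k) for k=0..2 = 22.
|I(U(5,12))| = sum C(12,k) for k=0..5 = 1586.
Total = 22 * 1586 = 34892.

34892


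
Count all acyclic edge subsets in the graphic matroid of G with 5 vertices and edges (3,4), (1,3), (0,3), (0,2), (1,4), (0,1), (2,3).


An independent set in a graphic matroid is an acyclic edge subset.
G has 5 vertices and 7 edges.
Enumerate all 2^7 = 128 subsets, checking for acyclicity.
Total independent sets = 82.

82


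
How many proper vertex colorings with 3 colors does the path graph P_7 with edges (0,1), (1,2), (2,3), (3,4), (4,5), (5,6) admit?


P(P_7, k) = k * (k-1)^(6).
P(3) = 3 * 2^6 = 3 * 64 = 192.

192


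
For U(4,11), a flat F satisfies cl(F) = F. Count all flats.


Flats of U(4,11): every subset of size < 4 is a flat, plus E itself.
Count = C(11,0) + C(11,1) + C(11,2) + C(11,3) + 1
     = 1 + 11 + 55 + 165 + 1
     = 233.

233


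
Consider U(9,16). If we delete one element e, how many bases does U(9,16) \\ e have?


Deleting e from U(9,16) gives U(9,15) since n > r.
Bases of U(9,15) = C(15,9) = 15! / (9! * 6!) = 5005.

5005


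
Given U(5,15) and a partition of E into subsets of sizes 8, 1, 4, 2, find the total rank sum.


r(Ai) = min(|Ai|, 5) for each part.
Sum = min(8,5) + min(1,5) + min(4,5) + min(2,5)
    = 5 + 1 + 4 + 2
    = 12.

12


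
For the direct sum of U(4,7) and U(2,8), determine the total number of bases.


Bases of a direct sum M1 + M2: |B| = |B(M1)| * |B(M2)|.
|B(U(4,7))| = C(7,4) = 35.
|B(U(2,8))| = C(8,2) = 28.
Total bases = 35 * 28 = 980.

980


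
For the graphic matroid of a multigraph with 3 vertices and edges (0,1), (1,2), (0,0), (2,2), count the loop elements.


In a graphic matroid, a loop is a self-loop edge (u,u) with rank 0.
Examining all 4 edges for self-loops...
Self-loops found: (0,0), (2,2)
Number of loops = 2.

2


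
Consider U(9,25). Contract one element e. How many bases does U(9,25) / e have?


Contracting e from U(9,25) gives U(8,24).
Bases of U(8,24) = C(24,8) = 735471.

735471


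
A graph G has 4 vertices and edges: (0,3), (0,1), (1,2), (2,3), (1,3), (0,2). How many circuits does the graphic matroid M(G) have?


A circuit in a graphic matroid = edge set of a simple cycle.
G has 4 vertices and 6 edges.
Enumerating all minimal edge subsets forming cycles...
Total circuits found: 7.

7


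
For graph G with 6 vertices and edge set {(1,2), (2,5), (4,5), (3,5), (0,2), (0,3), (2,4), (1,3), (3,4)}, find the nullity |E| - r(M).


Cycle rank (nullity) = |E| - r(M) = |E| - (|V| - c).
|E| = 9, |V| = 6, c = 1.
Nullity = 9 - (6 - 1) = 9 - 5 = 4.

4


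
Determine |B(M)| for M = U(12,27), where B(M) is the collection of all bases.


Bases of U(12,27) are all 12-element subsets of the 27-element ground set.
Number of bases = C(27,12).
(27 choose 12) = 17383860.

17383860


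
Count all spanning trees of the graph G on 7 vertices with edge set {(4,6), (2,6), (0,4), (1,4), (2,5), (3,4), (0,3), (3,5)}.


By Kirchhoff's matrix tree theorem, the number of spanning trees equals
the determinant of any cofactor of the Laplacian matrix L.
G has 7 vertices and 8 edges.
Computing the (6 x 6) cofactor determinant gives 14.

14


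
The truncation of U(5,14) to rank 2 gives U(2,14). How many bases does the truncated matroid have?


Truncating U(5,14) to rank 2 gives U(2,14).
Bases of U(2,14) are all 2-element subsets of 14 elements.
Number of bases = C(14,2) = 14! / (2! * 12!) = 91.

91


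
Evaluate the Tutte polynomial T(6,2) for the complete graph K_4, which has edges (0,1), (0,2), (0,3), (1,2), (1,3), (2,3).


T(K_4; x,y) = x^3 + 3x^2 + 4xy + 2x + y^3 + 3y^2 + 2y.
Substituting x=6, y=2:
= 216 + 108 + 48 + 12 + 8 + 12 + 4
= 408.

408


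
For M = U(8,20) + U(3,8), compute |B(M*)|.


(M1+M2)* = M1* + M2*.
M1* = U(12,20), bases: C(20,12) = 125970.
M2* = U(5,8), bases: C(8,5) = 56.
|B(M*)| = 125970 * 56 = 7054320.

7054320


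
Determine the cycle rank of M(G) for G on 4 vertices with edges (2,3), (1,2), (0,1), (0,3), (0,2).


Cycle rank (nullity) = |E| - r(M) = |E| - (|V| - c).
|E| = 5, |V| = 4, c = 1.
Nullity = 5 - (4 - 1) = 5 - 3 = 2.

2


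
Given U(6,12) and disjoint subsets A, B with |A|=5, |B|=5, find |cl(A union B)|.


|A union B| = 5 + 5 = 10 (disjoint).
In U(6,12), cl(S) = S if |S| < 6, else cl(S) = E.
Since 10 >= 6, cl(A union B) = E.
|cl(A union B)| = 12.

12


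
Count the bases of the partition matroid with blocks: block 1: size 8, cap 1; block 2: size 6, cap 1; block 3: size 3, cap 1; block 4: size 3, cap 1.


A basis picks exactly ci elements from block i.
Number of bases = product of C(|Si|, ci).
= C(8,1) * C(6,1) * C(3,1) * C(3,1)
= 8 * 6 * 3 * 3
= 432.

432


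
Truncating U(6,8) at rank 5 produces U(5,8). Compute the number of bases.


Truncating U(6,8) to rank 5 gives U(5,8).
Bases of U(5,8) are all 5-element subsets of 8 elements.
Number of bases = C(8,5) = 56.

56


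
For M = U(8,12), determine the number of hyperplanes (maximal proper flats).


Hyperplanes of U(8,12) are flats of rank 7.
In a uniform matroid, these are exactly the (7)-element subsets.
Count = C(12,7) = 792.

792


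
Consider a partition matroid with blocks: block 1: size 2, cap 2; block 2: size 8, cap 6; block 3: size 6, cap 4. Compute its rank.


Rank of a partition matroid = sum of min(|Si|, ci) for each block.
= min(2,2) + min(8,6) + min(6,4)
= 2 + 6 + 4
= 12.

12


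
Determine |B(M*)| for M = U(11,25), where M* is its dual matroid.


The dual of U(r,n) is U(n-r, n) = U(14,25).
Bases of U(14,25) are all (14)-element subsets.
|B(M*)| = C(25,14) = 4457400.

4457400


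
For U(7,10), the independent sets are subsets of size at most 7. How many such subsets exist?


Independent sets of U(7,10) are all subsets of size <= 7.
Count = C(10,0) + C(10,1) + C(10,2) + C(10,3) + C(10,4) + C(10,5) + C(10,6) + C(10,7)
     = 1 + 10 + 45 + 120 + 210 + 252 + 210 + 120
     = 968.

968


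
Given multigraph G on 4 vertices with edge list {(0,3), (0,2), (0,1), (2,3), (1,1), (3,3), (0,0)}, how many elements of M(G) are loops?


In a graphic matroid, a loop is a self-loop edge (u,u) with rank 0.
Examining all 7 edges for self-loops...
Self-loops found: (1,1), (3,3), (0,0)
Number of loops = 3.

3


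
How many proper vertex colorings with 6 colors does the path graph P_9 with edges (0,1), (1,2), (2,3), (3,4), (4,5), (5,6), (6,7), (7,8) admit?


P(P_9, k) = k * (k-1)^(8).
P(6) = 6 * 5^8 = 6 * 390625 = 2343750.

2343750


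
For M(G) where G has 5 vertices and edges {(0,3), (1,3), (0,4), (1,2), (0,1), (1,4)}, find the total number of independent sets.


An independent set in a graphic matroid is an acyclic edge subset.
G has 5 vertices and 6 edges.
Enumerate all 2^6 = 64 subsets, checking for acyclicity.
Total independent sets = 48.

48


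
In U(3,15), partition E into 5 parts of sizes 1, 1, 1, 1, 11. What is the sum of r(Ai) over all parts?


r(Ai) = min(|Ai|, 3) for each part.
Sum = min(1,3) + min(1,3) + min(1,3) + min(1,3) + min(11,3)
    = 1 + 1 + 1 + 1 + 3
    = 7.

7


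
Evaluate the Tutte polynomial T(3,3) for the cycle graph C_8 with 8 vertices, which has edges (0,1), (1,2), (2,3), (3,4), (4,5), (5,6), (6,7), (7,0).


T(C_8; x,y) = x + x^2 + ... + x^(7) + y.
T(3,3) = 3^1 + 3^2 + 3^3 + 3^4 + 3^5 + 3^6 + 3^7 + 3
= 3 + 9 + 27 + 81 + 243 + 729 + 2187 + 3
= 3282.

3282


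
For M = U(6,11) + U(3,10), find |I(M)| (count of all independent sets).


For a direct sum, |I(M1+M2)| = |I(M1)| * |I(M2)|.
|I(U(6,11))| = sum C(11,k) for k=0..6 = 1486.
|I(U(3,10))| = sum C(10,k) for k=0..3 = 176.
Total = 1486 * 176 = 261536.

261536


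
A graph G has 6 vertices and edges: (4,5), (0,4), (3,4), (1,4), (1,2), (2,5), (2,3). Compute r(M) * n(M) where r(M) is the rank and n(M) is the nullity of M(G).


r(M) = |V| - c = 6 - 1 = 5.
nullity = |E| - r(M) = 7 - 5 = 2.
Product = 5 * 2 = 10.

10


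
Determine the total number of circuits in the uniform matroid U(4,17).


In U(4,17), circuits are the (5)-element subsets.
Any set of 5 elements is dependent, and removing any one element gives
an independent set of size 4, so it is a minimal dependent set.
Number of circuits = C(17,5) = 17! / (5! * 12!) = 6188.

6188


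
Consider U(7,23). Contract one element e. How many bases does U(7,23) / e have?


Contracting e from U(7,23) gives U(6,22).
Bases of U(6,22) = C(22,6) = 22! / (6! * 16!) = 74613.

74613


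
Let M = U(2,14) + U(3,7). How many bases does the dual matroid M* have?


(M1+M2)* = M1* + M2*.
M1* = U(12,14), bases: C(14,12) = 91.
M2* = U(4,7), bases: C(7,4) = 35.
|B(M*)| = 91 * 35 = 3185.

3185


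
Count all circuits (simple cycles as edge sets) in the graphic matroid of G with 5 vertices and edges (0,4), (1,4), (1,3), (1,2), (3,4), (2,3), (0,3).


A circuit in a graphic matroid = edge set of a simple cycle.
G has 5 vertices and 7 edges.
Enumerating all minimal edge subsets forming cycles...
Total circuits found: 6.

6


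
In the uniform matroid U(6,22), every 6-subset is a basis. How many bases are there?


Bases of U(6,22) are all 6-element subsets of the 22-element ground set.
Number of bases = C(22,6).
C(22,6) = 74613.

74613


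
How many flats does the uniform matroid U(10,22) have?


Flats of U(10,22): every subset of size < 10 is a flat, plus E itself.
Count = (22 choose 0) + (22 choose 1) + (22 choose 2) + (22 choose 3) + (22 choose 4) + (22 choose 5) + (22 choose 6) + (22 choose 7) + (22 choose 8) + (22 choose 9) + 1
     = 1 + 22 + 231 + 1540 + 7315 + 26334 + 74613 + 170544 + 319770 + 497420 + 1
     = 1097791.

1097791


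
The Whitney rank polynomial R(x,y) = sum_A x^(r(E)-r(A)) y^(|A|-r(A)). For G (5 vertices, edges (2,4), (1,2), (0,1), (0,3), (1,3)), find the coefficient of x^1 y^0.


R(x,y) = sum over A in 2^E of x^(r(E)-r(A)) * y^(|A|-r(A)).
G has 5 vertices, 5 edges. r(E) = 4.
Enumerate all 2^5 = 32 subsets.
Count subsets with r(E)-r(A)=1 and |A|-r(A)=0: 9.

9


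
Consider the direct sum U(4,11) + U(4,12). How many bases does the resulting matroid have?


Bases of a direct sum M1 + M2: |B| = |B(M1)| * |B(M2)|.
|B(U(4,11))| = C(11,4) = 330.
|B(U(4,12))| = C(12,4) = 495.
Total bases = 330 * 495 = 163350.

163350


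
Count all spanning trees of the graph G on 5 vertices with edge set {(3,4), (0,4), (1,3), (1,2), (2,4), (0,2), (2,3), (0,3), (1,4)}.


By Kirchhoff's matrix tree theorem, the number of spanning trees equals
the determinant of any cofactor of the Laplacian matrix L.
G has 5 vertices and 9 edges.
Computing the (4 x 4) cofactor determinant gives 75.

75


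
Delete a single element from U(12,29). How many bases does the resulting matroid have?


Deleting e from U(12,29) gives U(12,28) since n > r.
Bases of U(12,28) = C(28,12) = 28! / (12! * 16!) = 30421755.

30421755


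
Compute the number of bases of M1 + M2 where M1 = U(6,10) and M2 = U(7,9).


Bases of a direct sum M1 + M2: |B| = |B(M1)| * |B(M2)|.
|B(U(6,10))| = C(10,6) = 210.
|B(U(7,9))| = C(9,7) = 36.
Total bases = 210 * 36 = 7560.

7560


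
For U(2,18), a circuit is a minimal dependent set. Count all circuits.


In U(2,18), circuits are the (3)-element subsets.
Any set of 3 elements is dependent, and removing any one element gives
an independent set of size 2, so it is a minimal dependent set.
Number of circuits = C(18,3) = 18! / (3! * 15!) = 816.

816


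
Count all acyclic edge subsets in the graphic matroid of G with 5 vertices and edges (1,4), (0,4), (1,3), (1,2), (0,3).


An independent set in a graphic matroid is an acyclic edge subset.
G has 5 vertices and 5 edges.
Enumerate all 2^5 = 32 subsets, checking for acyclicity.
Total independent sets = 30.

30


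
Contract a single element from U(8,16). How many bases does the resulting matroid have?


Contracting e from U(8,16) gives U(7,15).
Bases of U(7,15) = (15 choose 7) = 6435.

6435


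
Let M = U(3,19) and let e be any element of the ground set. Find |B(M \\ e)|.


Deleting e from U(3,19) gives U(3,18) since n > r.
Bases of U(3,18) = C(18,3) = 18! / (3! * 15!) = 816.

816


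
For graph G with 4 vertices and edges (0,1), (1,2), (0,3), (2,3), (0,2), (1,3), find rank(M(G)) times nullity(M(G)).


r(M) = |V| - c = 4 - 1 = 3.
nullity = |E| - r(M) = 6 - 3 = 3.
Product = 3 * 3 = 9.

9


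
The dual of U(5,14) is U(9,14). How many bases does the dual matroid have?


The dual of U(r,n) is U(n-r, n) = U(9,14).
Bases of U(9,14) are all (9)-element subsets.
|B(M*)| = C(14,9) = 14! / (9! * 5!) = 2002.

2002


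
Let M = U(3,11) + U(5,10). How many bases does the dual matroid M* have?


(M1+M2)* = M1* + M2*.
M1* = U(8,11), bases: C(11,8) = 165.
M2* = U(5,10), bases: C(10,5) = 252.
|B(M*)| = 165 * 252 = 41580.

41580


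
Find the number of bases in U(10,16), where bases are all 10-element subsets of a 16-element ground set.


Bases of U(10,16) are all 10-element subsets of the 16-element ground set.
Number of bases = C(16,10).
(16 choose 10) = 8008.

8008


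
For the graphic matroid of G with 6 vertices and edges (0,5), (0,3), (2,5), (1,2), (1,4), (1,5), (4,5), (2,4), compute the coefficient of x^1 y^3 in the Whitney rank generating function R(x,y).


R(x,y) = sum over A in 2^E of x^(r(E)-r(A)) * y^(|A|-r(A)).
G has 6 vertices, 8 edges. r(E) = 5.
Enumerate all 2^8 = 256 subsets.
Count subsets with r(E)-r(A)=1 and |A|-r(A)=3: 2.

2


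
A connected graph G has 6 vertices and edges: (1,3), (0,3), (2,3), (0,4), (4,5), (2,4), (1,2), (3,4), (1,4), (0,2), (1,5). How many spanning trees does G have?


By Kirchhoff's matrix tree theorem, the number of spanning trees equals
the determinant of any cofactor of the Laplacian matrix L.
G has 6 vertices and 11 edges.
Computing the (5 x 5) cofactor determinant gives 185.

185


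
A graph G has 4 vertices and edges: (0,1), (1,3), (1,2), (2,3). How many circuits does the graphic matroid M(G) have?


A circuit in a graphic matroid = edge set of a simple cycle.
G has 4 vertices and 4 edges.
Enumerating all minimal edge subsets forming cycles...
Total circuits found: 1.

1


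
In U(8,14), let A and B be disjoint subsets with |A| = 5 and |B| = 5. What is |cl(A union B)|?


|A union B| = 5 + 5 = 10 (disjoint).
In U(8,14), cl(S) = S if |S| < 8, else cl(S) = E.
Since 10 >= 8, cl(A union B) = E.
|cl(A union B)| = 14.

14


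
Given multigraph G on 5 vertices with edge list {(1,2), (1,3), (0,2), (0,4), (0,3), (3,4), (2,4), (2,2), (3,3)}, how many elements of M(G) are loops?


In a graphic matroid, a loop is a self-loop edge (u,u) with rank 0.
Examining all 9 edges for self-loops...
Self-loops found: (2,2), (3,3)
Number of loops = 2.

2


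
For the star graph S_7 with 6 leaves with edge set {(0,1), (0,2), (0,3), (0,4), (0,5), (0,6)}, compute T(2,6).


A star on 7 vertices is a tree with 6 edges.
T(x,y) = x^(6) for any tree.
T(2,6) = 2^6 = 64.

64


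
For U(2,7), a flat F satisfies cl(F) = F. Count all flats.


Flats of U(2,7): every subset of size < 2 is a flat, plus E itself.
Count = C(7,0) + C(7,1) + 1
     = 1 + 7 + 1
     = 9.

9


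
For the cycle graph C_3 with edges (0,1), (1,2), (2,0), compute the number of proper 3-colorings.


P(C_3, k) = (k-1)^3 + (-1)^3*(k-1).
P(3) = (2)^3 - 2
= 8 - 2 = 6.

6


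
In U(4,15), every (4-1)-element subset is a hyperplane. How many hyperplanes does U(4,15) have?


Hyperplanes of U(4,15) are flats of rank 3.
In a uniform matroid, these are exactly the (3)-element subsets.
Count = C(15,3) = (15 * 14 * 13) / (1 * 2 * 3) = 455.

455


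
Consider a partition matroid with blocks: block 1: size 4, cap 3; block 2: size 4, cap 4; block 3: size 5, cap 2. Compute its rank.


Rank of a partition matroid = sum of min(|Si|, ci) for each block.
= min(4,3) + min(4,4) + min(5,2)
= 3 + 4 + 2
= 9.

9


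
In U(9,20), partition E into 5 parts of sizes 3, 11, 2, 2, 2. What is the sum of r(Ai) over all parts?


r(Ai) = min(|Ai|, 9) for each part.
Sum = min(3,9) + min(11,9) + min(2,9) + min(2,9) + min(2,9)
    = 3 + 9 + 2 + 2 + 2
    = 18.

18


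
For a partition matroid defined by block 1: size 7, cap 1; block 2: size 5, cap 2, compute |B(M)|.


A basis picks exactly ci elements from block i.
Number of bases = product of C(|Si|, ci).
= C(7,1) * C(5,2)
= 7 * 10
= 70.

70


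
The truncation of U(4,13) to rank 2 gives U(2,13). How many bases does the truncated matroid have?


Truncating U(4,13) to rank 2 gives U(2,13).
Bases of U(2,13) are all 2-element subsets of 13 elements.
Number of bases = C(13,2) = (13 * 12) / (1 * 2) = 78.

78


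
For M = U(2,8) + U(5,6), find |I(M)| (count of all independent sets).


For a direct sum, |I(M1+M2)| = |I(M1)| * |I(M2)|.
|I(U(2,8))| = sum C(8,k) for k=0..2 = 37.
|I(U(5,6))| = sum C(6,k) for k=0..5 = 63.
Total = 37 * 63 = 2331.

2331


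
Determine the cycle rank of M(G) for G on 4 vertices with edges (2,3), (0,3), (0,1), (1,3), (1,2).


Cycle rank (nullity) = |E| - r(M) = |E| - (|V| - c).
|E| = 5, |V| = 4, c = 1.
Nullity = 5 - (4 - 1) = 5 - 3 = 2.

2


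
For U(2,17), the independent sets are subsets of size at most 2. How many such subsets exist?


Independent sets of U(2,17) are all subsets of size <= 2.
Count = C(17,0) + C(17,1) + C(17,2)
     = 1 + 17 + 136
     = 154.

154


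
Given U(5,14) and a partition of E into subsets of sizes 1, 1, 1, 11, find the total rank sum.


r(Ai) = min(|Ai|, 5) for each part.
Sum = min(1,5) + min(1,5) + min(1,5) + min(11,5)
    = 1 + 1 + 1 + 5
    = 8.

8


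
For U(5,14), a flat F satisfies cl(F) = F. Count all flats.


Flats of U(5,14): every subset of size < 5 is a flat, plus E itself.
Count = (14 choose 0) + (14 choose 1) + (14 choose 2) + (14 choose 3) + (14 choose 4) + 1
     = 1 + 14 + 91 + 364 + 1001 + 1
     = 1472.

1472


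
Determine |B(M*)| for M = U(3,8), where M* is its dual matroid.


The dual of U(r,n) is U(n-r, n) = U(5,8).
Bases of U(5,8) are all (5)-element subsets.
|B(M*)| = C(8,5) = 56.

56


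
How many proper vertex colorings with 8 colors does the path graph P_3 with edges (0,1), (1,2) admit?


P(P_3, k) = k * (k-1)^(2).
P(8) = 8 * 7^2 = 8 * 49 = 392.

392


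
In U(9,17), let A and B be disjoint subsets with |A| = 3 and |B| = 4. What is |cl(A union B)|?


|A union B| = 3 + 4 = 7 (disjoint).
In U(9,17), cl(S) = S if |S| < 9, else cl(S) = E.
Since 7 < 9, cl(A union B) = A union B.
|cl(A union B)| = 7.

7


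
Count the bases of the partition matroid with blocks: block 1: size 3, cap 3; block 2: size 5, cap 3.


A basis picks exactly ci elements from block i.
Number of bases = product of C(|Si|, ci).
= C(3,3) * C(5,3)
= 1 * 10
= 10.

10


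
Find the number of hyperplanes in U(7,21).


Hyperplanes of U(7,21) are flats of rank 6.
In a uniform matroid, these are exactly the (6)-element subsets.
Count = C(21,6) = 21! / (6! * 15!) = 54264.

54264


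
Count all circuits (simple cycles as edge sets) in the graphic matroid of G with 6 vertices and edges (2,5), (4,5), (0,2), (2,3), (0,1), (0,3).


A circuit in a graphic matroid = edge set of a simple cycle.
G has 6 vertices and 6 edges.
Enumerating all minimal edge subsets forming cycles...
Total circuits found: 1.

1


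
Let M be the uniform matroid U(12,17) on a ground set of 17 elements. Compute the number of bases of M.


Bases of U(12,17) are all 12-element subsets of the 17-element ground set.
Number of bases = C(17,12).
(17 choose 12) = 6188.

6188


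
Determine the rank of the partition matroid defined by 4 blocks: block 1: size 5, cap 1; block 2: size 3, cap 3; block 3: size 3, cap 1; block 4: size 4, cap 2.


Rank of a partition matroid = sum of min(|Si|, ci) for each block.
= min(5,1) + min(3,3) + min(3,1) + min(4,2)
= 1 + 3 + 1 + 2
= 7.

7


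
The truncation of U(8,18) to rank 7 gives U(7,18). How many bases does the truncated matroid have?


Truncating U(8,18) to rank 7 gives U(7,18).
Bases of U(7,18) are all 7-element subsets of 18 elements.
Number of bases = C(18,7) = 18! / (7! * 11!) = 31824.

31824


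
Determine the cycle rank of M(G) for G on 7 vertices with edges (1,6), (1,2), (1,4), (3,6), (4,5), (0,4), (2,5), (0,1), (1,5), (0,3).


Cycle rank (nullity) = |E| - r(M) = |E| - (|V| - c).
|E| = 10, |V| = 7, c = 1.
Nullity = 10 - (7 - 1) = 10 - 6 = 4.

4


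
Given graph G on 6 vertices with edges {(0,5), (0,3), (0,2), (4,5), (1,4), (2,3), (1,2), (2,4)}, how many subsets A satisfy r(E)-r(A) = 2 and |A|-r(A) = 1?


R(x,y) = sum over A in 2^E of x^(r(E)-r(A)) * y^(|A|-r(A)).
G has 6 vertices, 8 edges. r(E) = 5.
Enumerate all 2^8 = 256 subsets.
Count subsets with r(E)-r(A)=2 and |A|-r(A)=1: 11.

11


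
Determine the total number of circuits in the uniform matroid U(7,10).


In U(7,10), circuits are the (8)-element subsets.
Any set of 8 elements is dependent, and removing any one element gives
an independent set of size 7, so it is a minimal dependent set.
Number of circuits = (10 choose 8) = 45.

45


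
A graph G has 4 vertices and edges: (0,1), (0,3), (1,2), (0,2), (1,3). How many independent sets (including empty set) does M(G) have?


An independent set in a graphic matroid is an acyclic edge subset.
G has 4 vertices and 5 edges.
Enumerate all 2^5 = 32 subsets, checking for acyclicity.
Total independent sets = 24.

24


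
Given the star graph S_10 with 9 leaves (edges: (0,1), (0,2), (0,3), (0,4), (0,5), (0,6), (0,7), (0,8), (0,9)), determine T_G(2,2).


A star on 10 vertices is a tree with 9 edges.
T(x,y) = x^(9) for any tree.
T(2,2) = 2^9 = 512.

512


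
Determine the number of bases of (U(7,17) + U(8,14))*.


(M1+M2)* = M1* + M2*.
M1* = U(10,17), bases: C(17,10) = 19448.
M2* = U(6,14), bases: C(14,6) = 3003.
|B(M*)| = 19448 * 3003 = 58402344.

58402344


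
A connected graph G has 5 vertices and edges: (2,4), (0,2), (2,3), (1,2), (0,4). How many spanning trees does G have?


By Kirchhoff's matrix tree theorem, the number of spanning trees equals
the determinant of any cofactor of the Laplacian matrix L.
G has 5 vertices and 5 edges.
Computing the (4 x 4) cofactor determinant gives 3.

3


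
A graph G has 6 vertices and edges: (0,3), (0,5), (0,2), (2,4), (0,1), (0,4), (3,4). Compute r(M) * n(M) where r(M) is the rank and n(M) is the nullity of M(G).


r(M) = |V| - c = 6 - 1 = 5.
nullity = |E| - r(M) = 7 - 5 = 2.
Product = 5 * 2 = 10.

10


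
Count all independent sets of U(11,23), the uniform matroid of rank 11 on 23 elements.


Independent sets of U(11,23) are all subsets of size <= 11.
Count = C(23,0) + C(23,1) + C(23,2) + C(23,3) + C(23,4) + C(23,5) + C(23,6) + C(23,7) + C(23,8) + C(23,9) + C(23,10) + C(23,11)
     = 1 + 23 + 253 + 1771 + 8855 + 33649 + 100947 + 245157 + 490314 + 817190 + 1144066 + 1352078
     = 4194304.

4194304


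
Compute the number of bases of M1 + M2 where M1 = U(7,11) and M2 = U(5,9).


Bases of a direct sum M1 + M2: |B| = |B(M1)| * |B(M2)|.
|B(U(7,11))| = C(11,7) = 330.
|B(U(5,9))| = C(9,5) = 126.
Total bases = 330 * 126 = 41580.

41580


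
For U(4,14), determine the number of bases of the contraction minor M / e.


Contracting e from U(4,14) gives U(3,13).
Bases of U(3,13) = C(13,3) = 13! / (3! * 10!) = 286.

286


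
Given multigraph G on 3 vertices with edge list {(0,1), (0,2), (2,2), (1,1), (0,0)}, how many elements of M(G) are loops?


In a graphic matroid, a loop is a self-loop edge (u,u) with rank 0.
Examining all 5 edges for self-loops...
Self-loops found: (2,2), (1,1), (0,0)
Number of loops = 3.

3


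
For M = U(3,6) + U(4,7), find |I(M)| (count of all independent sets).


For a direct sum, |I(M1+M2)| = |I(M1)| * |I(M2)|.
|I(U(3,6))| = sum C(6,k) for k=0..3 = 42.
|I(U(4,7))| = sum C(7,k) for k=0..4 = 99.
Total = 42 * 99 = 4158.

4158


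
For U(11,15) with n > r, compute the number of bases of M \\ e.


Deleting e from U(11,15) gives U(11,14) since n > r.
Bases of U(11,14) = C(14,11) = 364.

364


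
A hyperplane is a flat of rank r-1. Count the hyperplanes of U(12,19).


Hyperplanes of U(12,19) are flats of rank 11.
In a uniform matroid, these are exactly the (11)-element subsets.
Count = (19 choose 11) = 75582.

75582


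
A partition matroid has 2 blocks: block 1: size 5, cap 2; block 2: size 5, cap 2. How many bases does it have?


A basis picks exactly ci elements from block i.
Number of bases = product of C(|Si|, ci).
= C(5,2) * C(5,2)
= 10 * 10
= 100.

100


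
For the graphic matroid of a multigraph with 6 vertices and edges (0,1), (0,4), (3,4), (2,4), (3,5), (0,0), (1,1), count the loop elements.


In a graphic matroid, a loop is a self-loop edge (u,u) with rank 0.
Examining all 7 edges for self-loops...
Self-loops found: (0,0), (1,1)
Number of loops = 2.

2


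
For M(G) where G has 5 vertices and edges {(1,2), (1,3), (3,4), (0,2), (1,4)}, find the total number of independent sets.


An independent set in a graphic matroid is an acyclic edge subset.
G has 5 vertices and 5 edges.
Enumerate all 2^5 = 32 subsets, checking for acyclicity.
Total independent sets = 28.

28


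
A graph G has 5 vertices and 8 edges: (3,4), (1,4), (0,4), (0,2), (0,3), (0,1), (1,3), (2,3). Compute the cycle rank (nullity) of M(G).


Cycle rank (nullity) = |E| - r(M) = |E| - (|V| - c).
|E| = 8, |V| = 5, c = 1.
Nullity = 8 - (5 - 1) = 8 - 4 = 4.

4


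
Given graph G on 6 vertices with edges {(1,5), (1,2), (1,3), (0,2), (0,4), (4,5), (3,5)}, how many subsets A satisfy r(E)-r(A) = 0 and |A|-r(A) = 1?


R(x,y) = sum over A in 2^E of x^(r(E)-r(A)) * y^(|A|-r(A)).
G has 6 vertices, 7 edges. r(E) = 5.
Enumerate all 2^7 = 128 subsets.
Count subsets with r(E)-r(A)=0 and |A|-r(A)=1: 7.

7


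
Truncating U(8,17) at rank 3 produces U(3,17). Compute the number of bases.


Truncating U(8,17) to rank 3 gives U(3,17).
Bases of U(3,17) are all 3-element subsets of 17 elements.
Number of bases = C(17,3) = (17 * 16 * 15) / (1 * 2 * 3) = 680.

680


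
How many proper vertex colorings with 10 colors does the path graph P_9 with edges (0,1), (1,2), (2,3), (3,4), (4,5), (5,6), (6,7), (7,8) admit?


P(P_9, k) = k * (k-1)^(8).
P(10) = 10 * 9^8 = 10 * 43046721 = 430467210.

430467210


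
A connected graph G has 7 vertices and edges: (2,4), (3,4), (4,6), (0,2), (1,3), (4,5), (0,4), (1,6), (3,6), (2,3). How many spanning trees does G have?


By Kirchhoff's matrix tree theorem, the number of spanning trees equals
the determinant of any cofactor of the Laplacian matrix L.
G has 7 vertices and 10 edges.
Computing the (6 x 6) cofactor determinant gives 55.

55


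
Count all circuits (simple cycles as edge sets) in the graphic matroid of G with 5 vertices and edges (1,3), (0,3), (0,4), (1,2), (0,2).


A circuit in a graphic matroid = edge set of a simple cycle.
G has 5 vertices and 5 edges.
Enumerating all minimal edge subsets forming cycles...
Total circuits found: 1.

1


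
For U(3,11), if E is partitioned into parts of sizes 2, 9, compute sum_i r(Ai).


r(Ai) = min(|Ai|, 3) for each part.
Sum = min(2,3) + min(9,3)
    = 2 + 3
    = 5.

5


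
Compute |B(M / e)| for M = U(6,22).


Contracting e from U(6,22) gives U(5,21).
Bases of U(5,21) = C(21,5) = 21! / (5! * 16!) = 20349.

20349


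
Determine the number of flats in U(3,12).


Flats of U(3,12): every subset of size < 3 is a flat, plus E itself.
Count = (12 choose 0) + (12 choose 1) + (12 choose 2) + 1
     = 1 + 12 + 66 + 1
     = 80.

80


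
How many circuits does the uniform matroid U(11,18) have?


In U(11,18), circuits are the (12)-element subsets.
Any set of 12 elements is dependent, and removing any one element gives
an independent set of size 11, so it is a minimal dependent set.
Number of circuits = (18 choose 12) = 18564.

18564


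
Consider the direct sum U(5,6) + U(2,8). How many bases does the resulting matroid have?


Bases of a direct sum M1 + M2: |B| = |B(M1)| * |B(M2)|.
|B(U(5,6))| = C(6,5) = 6.
|B(U(2,8))| = C(8,2) = 28.
Total bases = 6 * 28 = 168.

168


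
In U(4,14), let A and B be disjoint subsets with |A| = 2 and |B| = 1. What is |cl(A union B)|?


|A union B| = 2 + 1 = 3 (disjoint).
In U(4,14), cl(S) = S if |S| < 4, else cl(S) = E.
Since 3 < 4, cl(A union B) = A union B.
|cl(A union B)| = 3.

3


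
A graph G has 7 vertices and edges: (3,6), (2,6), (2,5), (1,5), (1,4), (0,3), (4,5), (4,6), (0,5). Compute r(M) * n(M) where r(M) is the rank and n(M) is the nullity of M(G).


r(M) = |V| - c = 7 - 1 = 6.
nullity = |E| - r(M) = 9 - 6 = 3.
Product = 6 * 3 = 18.

18


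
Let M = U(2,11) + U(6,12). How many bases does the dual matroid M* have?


(M1+M2)* = M1* + M2*.
M1* = U(9,11), bases: C(11,9) = 55.
M2* = U(6,12), bases: C(12,6) = 924.
|B(M*)| = 55 * 924 = 50820.

50820


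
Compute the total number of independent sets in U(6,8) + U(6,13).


For a direct sum, |I(M1+M2)| = |I(M1)| * |I(M2)|.
|I(U(6,8))| = sum C(8,k) for k=0..6 = 247.
|I(U(6,13))| = sum C(13,k) for k=0..6 = 4096.
Total = 247 * 4096 = 1011712.

1011712


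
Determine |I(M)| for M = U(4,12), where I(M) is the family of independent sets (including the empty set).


Independent sets of U(4,12) are all subsets of size <= 4.
Count = (12 choose 0) + (12 choose 1) + (12 choose 2) + (12 choose 3) + (12 choose 4)
     = 1 + 12 + 66 + 220 + 495
     = 794.

794


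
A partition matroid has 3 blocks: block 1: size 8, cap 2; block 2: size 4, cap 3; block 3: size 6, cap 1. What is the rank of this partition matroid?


Rank of a partition matroid = sum of min(|Si|, ci) for each block.
= min(8,2) + min(4,3) + min(6,1)
= 2 + 3 + 1
= 6.

6


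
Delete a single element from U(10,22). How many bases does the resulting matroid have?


Deleting e from U(10,22) gives U(10,21) since n > r.
Bases of U(10,21) = C(21,10) = 352716.

352716


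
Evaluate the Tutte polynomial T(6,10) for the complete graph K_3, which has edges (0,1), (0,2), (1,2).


T(K_3; x,y) = x^2 + x + y.
T(6,10) = 36 + 6 + 10 = 52.

52


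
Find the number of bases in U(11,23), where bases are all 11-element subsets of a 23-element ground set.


Bases of U(11,23) are all 11-element subsets of the 23-element ground set.
Number of bases = C(23,11).
(23 choose 11) = 1352078.

1352078


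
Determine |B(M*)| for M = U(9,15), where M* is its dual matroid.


The dual of U(r,n) is U(n-r, n) = U(6,15).
Bases of U(6,15) are all (6)-element subsets.
|B(M*)| = C(15,6) = 5005.

5005


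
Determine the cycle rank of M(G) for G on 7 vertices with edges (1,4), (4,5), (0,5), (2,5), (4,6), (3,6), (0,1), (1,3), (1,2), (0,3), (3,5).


Cycle rank (nullity) = |E| - r(M) = |E| - (|V| - c).
|E| = 11, |V| = 7, c = 1.
Nullity = 11 - (7 - 1) = 11 - 6 = 5.

5


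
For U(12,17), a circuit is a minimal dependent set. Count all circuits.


In U(12,17), circuits are the (13)-element subsets.
Any set of 13 elements is dependent, and removing any one element gives
an independent set of size 12, so it is a minimal dependent set.
Number of circuits = C(17,13) = 2380.

2380


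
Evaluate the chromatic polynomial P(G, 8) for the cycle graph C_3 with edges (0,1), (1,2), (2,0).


P(C_3, k) = (k-1)^3 + (-1)^3*(k-1).
P(8) = (7)^3 - 7
= 343 - 7 = 336.

336


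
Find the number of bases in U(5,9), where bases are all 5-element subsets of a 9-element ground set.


Bases of U(5,9) are all 5-element subsets of the 9-element ground set.
Number of bases = C(9,5).
C(9,5) = 9! / (5! * 4!) = 126.

126


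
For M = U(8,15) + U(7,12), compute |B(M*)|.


(M1+M2)* = M1* + M2*.
M1* = U(7,15), bases: C(15,7) = 6435.
M2* = U(5,12), bases: C(12,5) = 792.
|B(M*)| = 6435 * 792 = 5096520.

5096520


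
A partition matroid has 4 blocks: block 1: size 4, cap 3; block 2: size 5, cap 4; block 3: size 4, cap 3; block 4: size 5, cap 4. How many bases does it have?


A basis picks exactly ci elements from block i.
Number of bases = product of C(|Si|, ci).
= C(4,3) * C(5,4) * C(4,3) * C(5,4)
= 4 * 5 * 4 * 5
= 400.

400


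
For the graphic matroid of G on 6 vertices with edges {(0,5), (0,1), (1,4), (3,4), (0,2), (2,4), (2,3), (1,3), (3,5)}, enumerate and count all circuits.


A circuit in a graphic matroid = edge set of a simple cycle.
G has 6 vertices and 9 edges.
Enumerating all minimal edge subsets forming cycles...
Total circuits found: 13.

13


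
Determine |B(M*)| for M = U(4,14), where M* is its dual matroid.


The dual of U(r,n) is U(n-r, n) = U(10,14).
Bases of U(10,14) are all (10)-element subsets.
|B(M*)| = C(14,10) = 1001.

1001


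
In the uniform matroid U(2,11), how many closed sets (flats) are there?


Flats of U(2,11): every subset of size < 2 is a flat, plus E itself.
Count = C(11,0) + C(11,1) + 1
     = 1 + 11 + 1
     = 13.

13


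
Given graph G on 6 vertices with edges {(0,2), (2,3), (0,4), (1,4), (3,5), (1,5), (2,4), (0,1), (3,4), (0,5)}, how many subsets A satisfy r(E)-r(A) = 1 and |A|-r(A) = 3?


R(x,y) = sum over A in 2^E of x^(r(E)-r(A)) * y^(|A|-r(A)).
G has 6 vertices, 10 edges. r(E) = 5.
Enumerate all 2^10 = 1024 subsets.
Count subsets with r(E)-r(A)=1 and |A|-r(A)=3: 4.

4


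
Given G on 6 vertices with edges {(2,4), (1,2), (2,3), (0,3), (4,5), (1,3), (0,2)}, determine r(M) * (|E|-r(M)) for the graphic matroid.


r(M) = |V| - c = 6 - 1 = 5.
nullity = |E| - r(M) = 7 - 5 = 2.
Product = 5 * 2 = 10.

10


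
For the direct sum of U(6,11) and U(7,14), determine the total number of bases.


Bases of a direct sum M1 + M2: |B| = |B(M1)| * |B(M2)|.
|B(U(6,11))| = C(11,6) = 462.
|B(U(7,14))| = C(14,7) = 3432.
Total bases = 462 * 3432 = 1585584.

1585584


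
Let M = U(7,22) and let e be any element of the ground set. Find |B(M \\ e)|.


Deleting e from U(7,22) gives U(7,21) since n > r.
Bases of U(7,21) = C(21,7) = 116280.

116280


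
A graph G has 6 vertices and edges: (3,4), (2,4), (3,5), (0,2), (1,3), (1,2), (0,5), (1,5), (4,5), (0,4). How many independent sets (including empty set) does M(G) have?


An independent set in a graphic matroid is an acyclic edge subset.
G has 6 vertices and 10 edges.
Enumerate all 2^10 = 1024 subsets, checking for acyclicity.
Total independent sets = 478.

478


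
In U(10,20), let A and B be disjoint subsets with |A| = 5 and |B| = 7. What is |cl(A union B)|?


|A union B| = 5 + 7 = 12 (disjoint).
In U(10,20), cl(S) = S if |S| < 10, else cl(S) = E.
Since 12 >= 10, cl(A union B) = E.
|cl(A union B)| = 20.

20


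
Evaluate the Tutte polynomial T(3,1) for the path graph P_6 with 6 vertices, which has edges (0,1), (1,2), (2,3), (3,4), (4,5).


A path on 6 vertices is a tree with 5 edges.
T(x,y) = x^(5) for any tree.
T(3,1) = 3^5 = 243.

243


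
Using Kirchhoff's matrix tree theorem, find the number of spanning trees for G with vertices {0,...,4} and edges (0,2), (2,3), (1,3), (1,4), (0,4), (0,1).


By Kirchhoff's matrix tree theorem, the number of spanning trees equals
the determinant of any cofactor of the Laplacian matrix L.
G has 5 vertices and 6 edges.
Computing the (4 x 4) cofactor determinant gives 11.

11


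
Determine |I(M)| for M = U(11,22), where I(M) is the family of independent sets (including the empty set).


Independent sets of U(11,22) are all subsets of size <= 11.
Count = C(22,0) + C(22,1) + C(22,2) + C(22,3) + C(22,4) + C(22,5) + C(22,6) + C(22,7) + C(22,8) + C(22,9) + C(22,10) + C(22,11)
     = 1 + 22 + 231 + 1540 + 7315 + 26334 + 74613 + 170544 + 319770 + 497420 + 646646 + 705432
     = 2449868.

2449868


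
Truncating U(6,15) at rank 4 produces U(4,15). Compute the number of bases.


Truncating U(6,15) to rank 4 gives U(4,15).
Bases of U(4,15) are all 4-element subsets of 15 elements.
Number of bases = (15 choose 4) = 1365.

1365


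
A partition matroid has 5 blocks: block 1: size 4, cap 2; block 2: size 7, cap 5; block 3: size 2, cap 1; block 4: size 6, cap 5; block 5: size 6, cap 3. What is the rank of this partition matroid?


Rank of a partition matroid = sum of min(|Si|, ci) for each block.
= min(4,2) + min(7,5) + min(2,1) + min(6,5) + min(6,3)
= 2 + 5 + 1 + 5 + 3
= 16.

16


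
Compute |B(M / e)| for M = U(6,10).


Contracting e from U(6,10) gives U(5,9).
Bases of U(5,9) = (9 choose 5) = 126.

126


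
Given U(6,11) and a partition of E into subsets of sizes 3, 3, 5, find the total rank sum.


r(Ai) = min(|Ai|, 6) for each part.
Sum = min(3,6) + min(3,6) + min(5,6)
    = 3 + 3 + 5
    = 11.

11


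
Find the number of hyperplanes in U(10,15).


Hyperplanes of U(10,15) are flats of rank 9.
In a uniform matroid, these are exactly the (9)-element subsets.
Count = C(15,9) = 15! / (9! * 6!) = 5005.

5005


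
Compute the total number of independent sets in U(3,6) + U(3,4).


For a direct sum, |I(M1+M2)| = |I(M1)| * |I(M2)|.
|I(U(3,6))| = sum C(6,k) for k=0..3 = 42.
|I(U(3,4))| = sum C(4,k) for k=0..3 = 15.
Total = 42 * 15 = 630.

630


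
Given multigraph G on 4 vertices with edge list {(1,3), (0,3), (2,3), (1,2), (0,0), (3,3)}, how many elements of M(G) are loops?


In a graphic matroid, a loop is a self-loop edge (u,u) with rank 0.
Examining all 6 edges for self-loops...
Self-loops found: (0,0), (3,3)
Number of loops = 2.

2
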